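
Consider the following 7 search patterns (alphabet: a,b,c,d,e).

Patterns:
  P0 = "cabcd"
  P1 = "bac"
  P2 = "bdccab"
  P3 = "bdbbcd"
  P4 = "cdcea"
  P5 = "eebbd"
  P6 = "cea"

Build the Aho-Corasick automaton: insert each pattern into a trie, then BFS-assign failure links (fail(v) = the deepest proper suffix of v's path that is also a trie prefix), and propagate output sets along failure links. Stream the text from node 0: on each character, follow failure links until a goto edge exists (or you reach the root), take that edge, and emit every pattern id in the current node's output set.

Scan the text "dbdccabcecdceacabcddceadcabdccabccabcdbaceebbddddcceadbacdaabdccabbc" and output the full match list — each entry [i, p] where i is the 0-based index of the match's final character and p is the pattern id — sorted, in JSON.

Construct AC machine:
Trie nodes:
  n0 'ε': b→6 c→1 e→22
  n1 'c': a→2 d→18 e→27
  n2 'ca': b→3
  n3 'cab': c→4
  n4 'cabc': d→5
  n5 'cabcd': ·  [P0 ends]
  n6 'b': a→7 d→9
  n7 'ba': c→8
  n8 'bac': ·  [P1 ends]
  n9 'bd': b→14 c→10
  n10 'bdc': c→11
  n11 'bdcc': a→12
  n12 'bdcca': b→13
  n13 'bdccab': ·  [P2 ends]
  n14 'bdb': b→15
  n15 'bdbb': c→16
  n16 'bdbbc': d→17
  n17 'bdbbcd': ·  [P3 ends]
  n18 'cd': c→19
  n19 'cdc': e→20
  n20 'cdce': a→21
  n21 'cdcea': ·  [P4 ends]
  n22 'e': e→23
  n23 'ee': b→24
  n24 'eeb': b→25
  n25 'eebb': d→26
  n26 'eebbd': ·  [P5 ends]
  n27 'ce': a→28
  n28 'cea': ·  [P6 ends]

Failure links (BFS by depth):
  n1('c'): parent n0 fail=0; on 'c' 0 → fail=0;  out ∅∪∅=∅
  n6('b'): parent n0 fail=0; on 'b' 0 → fail=0;  out ∅∪∅=∅
  n22('e'): parent n0 fail=0; on 'e' 0 → fail=0;  out ∅∪∅=∅
  n2('ca'): parent n1 fail=0; on 'a' 0 → fail=0;  out ∅∪∅=∅
  n7('ba'): parent n6 fail=0; on 'a' 0 → fail=0;  out ∅∪∅=∅
  n9('bd'): parent n6 fail=0; on 'd' 0 → fail=0;  out ∅∪∅=∅
  n18('cd'): parent n1 fail=0; on 'd' 0 → fail=0;  out ∅∪∅=∅
  n23('ee'): parent n22 fail=0; on 'e' 0 → fail=22;  out ∅∪∅=∅
  n27('ce'): parent n1 fail=0; on 'e' 0 → fail=22;  out ∅∪∅=∅
  n3('cab'): parent n2 fail=0; on 'b' 0 → fail=6;  out ∅∪∅=∅
  n8('bac'): parent n7 fail=0; on 'c' 0 → fail=1;  out {1}∪∅={1}
  n10('bdc'): parent n9 fail=0; on 'c' 0 → fail=1;  out ∅∪∅=∅
  n14('bdb'): parent n9 fail=0; on 'b' 0 → fail=6;  out ∅∪∅=∅
  n19('cdc'): parent n18 fail=0; on 'c' 0 → fail=1;  out ∅∪∅=∅
  n24('eeb'): parent n23 fail=22; on 'b' 22→0 → fail=6;  out ∅∪∅=∅
  n28('cea'): parent n27 fail=22; on 'a' 22→0 → fail=0;  out {6}∪∅={6}
  n4('cabc'): parent n3 fail=6; on 'c' 6→0 → fail=1;  out ∅∪∅=∅
  n11('bdcc'): parent n10 fail=1; on 'c' 1→0 → fail=1;  out ∅∪∅=∅
  n15('bdbb'): parent n14 fail=6; on 'b' 6→0 → fail=6;  out ∅∪∅=∅
  n20('cdce'): parent n19 fail=1; on 'e' 1 → fail=27;  out ∅∪∅=∅
  n25('eebb'): parent n24 fail=6; on 'b' 6→0 → fail=6;  out ∅∪∅=∅
  n5('cabcd'): parent n4 fail=1; on 'd' 1 → fail=18;  out {0}∪∅={0}
  n12('bdcca'): parent n11 fail=1; on 'a' 1 → fail=2;  out ∅∪∅=∅
  n16('bdbbc'): parent n15 fail=6; on 'c' 6→0 → fail=1;  out ∅∪∅=∅
  n21('cdcea'): parent n20 fail=27; on 'a' 27 → fail=28;  out {4}∪{6}={4,6}
  n26('eebbd'): parent n25 fail=6; on 'd' 6 → fail=9;  out {5}∪∅={5}
  n13('bdccab'): parent n12 fail=2; on 'b' 2 → fail=3;  out {2}∪∅={2}
  n17('bdbbcd'): parent n16 fail=1; on 'd' 1 → fail=18;  out {3}∪∅={3}

Text stream:
pos 0 'd': at 0
pos 1 'b': at 6
pos 2 'd': at 9
pos 3 'c': at 10
pos 4 'c': at 11
pos 5 'a': at 12
pos 6 'b': at 13  ** P2@[1:6]
pos 7 'c': at 4 ·f
pos 8 'e': at 27 ·f
pos 9 'c': at 1 ·f
pos 10 'd': at 18
pos 11 'c': at 19
pos 12 'e': at 20
pos 13 'a': at 21  ** P4@[9:13],P6@[11:13]
pos 14 'c': at 1 ·f
pos 15 'a': at 2
pos 16 'b': at 3
pos 17 'c': at 4
pos 18 'd': at 5  ** P0@[14:18]
pos 19 'd': at 0 ·f
pos 20 'c': at 1
pos 21 'e': at 27
pos 22 'a': at 28  ** P6@[20:22]
pos 23 'd': at 0 ·f
pos 24 'c': at 1
pos 25 'a': at 2
pos 26 'b': at 3
pos 27 'd': at 9 ·f
pos 28 'c': at 10
pos 29 'c': at 11
pos 30 'a': at 12
pos 31 'b': at 13  ** P2@[26:31]
pos 32 'c': at 4 ·f
pos 33 'c': at 1 ·f
pos 34 'a': at 2
pos 35 'b': at 3
pos 36 'c': at 4
pos 37 'd': at 5  ** P0@[33:37]
pos 38 'b': at 6 ·f
pos 39 'a': at 7
pos 40 'c': at 8  ** P1@[38:40]
pos 41 'e': at 27 ·f
pos 42 'e': at 23 ·f
pos 43 'b': at 24
pos 44 'b': at 25
pos 45 'd': at 26  ** P5@[41:45]
pos 46 'd': at 0 ·f
pos 47 'd': at 0
pos 48 'd': at 0
pos 49 'c': at 1
pos 50 'c': at 1 ·f
pos 51 'e': at 27
pos 52 'a': at 28  ** P6@[50:52]
pos 53 'd': at 0 ·f
pos 54 'b': at 6
pos 55 'a': at 7
pos 56 'c': at 8  ** P1@[54:56]
pos 57 'd': at 18 ·f
pos 58 'a': at 0 ·f
pos 59 'a': at 0
pos 60 'b': at 6
pos 61 'd': at 9
pos 62 'c': at 10
pos 63 'c': at 11
pos 64 'a': at 12
pos 65 'b': at 13  ** P2@[60:65]
pos 66 'b': at 6 ·f
pos 67 'c': at 1 ·f

All matches (sorted): [[6,2],[13,4],[13,6],[18,0],[22,6],[31,2],[37,0],[40,1],[45,5],[52,6],[56,1],[65,2]]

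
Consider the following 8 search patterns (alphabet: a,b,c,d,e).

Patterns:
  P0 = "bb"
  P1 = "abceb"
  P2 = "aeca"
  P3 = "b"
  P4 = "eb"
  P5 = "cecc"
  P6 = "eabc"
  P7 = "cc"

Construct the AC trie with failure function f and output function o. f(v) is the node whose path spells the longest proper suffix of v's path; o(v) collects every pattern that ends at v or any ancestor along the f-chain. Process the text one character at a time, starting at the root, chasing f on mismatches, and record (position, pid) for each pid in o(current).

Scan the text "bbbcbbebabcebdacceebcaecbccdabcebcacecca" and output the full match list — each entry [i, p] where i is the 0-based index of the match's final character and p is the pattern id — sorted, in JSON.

Build automaton:
Trie (insert patterns):
  0='ε' goto a→3 b→1 c→13 e→11
  1='b' goto b→2  ←P3
  2='bb' goto ·  ←P0
  3='a' goto b→4 e→8
  4='ab' goto c→5
  5='abc' goto e→6
  6='abce' goto b→7
  7='abceb' goto ·  ←P1
  8='ae' goto c→9
  9='aec' goto a→10
  10='aeca' goto ·  ←P2
  11='e' goto a→17 b→12
  12='eb' goto ·  ←P4
  13='c' goto c→20 e→14
  14='ce' goto c→15
  15='cec' goto c→16
  16='cecc' goto ·  ←P5
  17='ea' goto b→18
  18='eab' goto c→19
  19='eabc' goto ·  ←P6
  20='cc' goto ·  ←P7

BFS fail/out derivation:
  n1('b'): parent n0 fail=0; on 'b' 0 → fail=0;  out {3}∪∅={3}
  n3('a'): parent n0 fail=0; on 'a' 0 → fail=0;  out ∅∪∅=∅
  n11('e'): parent n0 fail=0; on 'e' 0 → fail=0;  out ∅∪∅=∅
  n13('c'): parent n0 fail=0; on 'c' 0 → fail=0;  out ∅∪∅=∅
  n2('bb'): parent n1 fail=0; on 'b' 0 → fail=1;  out {0}∪{3}={0,3}
  n4('ab'): parent n3 fail=0; on 'b' 0 → fail=1;  out ∅∪{3}={3}
  n8('ae'): parent n3 fail=0; on 'e' 0 → fail=11;  out ∅∪∅=∅
  n12('eb'): parent n11 fail=0; on 'b' 0 → fail=1;  out {4}∪{3}={3,4}
  n14('ce'): parent n13 fail=0; on 'e' 0 → fail=11;  out ∅∪∅=∅
  n17('ea'): parent n11 fail=0; on 'a' 0 → fail=3;  out ∅∪∅=∅
  n20('cc'): parent n13 fail=0; on 'c' 0 → fail=13;  out {7}∪∅={7}
  n5('abc'): parent n4 fail=1; on 'c' 1→0 → fail=13;  out ∅∪∅=∅
  n9('aec'): parent n8 fail=11; on 'c' 11→0 → fail=13;  out ∅∪∅=∅
  n15('cec'): parent n14 fail=11; on 'c' 11→0 → fail=13;  out ∅∪∅=∅
  n18('eab'): parent n17 fail=3; on 'b' 3 → fail=4;  out ∅∪{3}={3}
  n6('abce'): parent n5 fail=13; on 'e' 13 → fail=14;  out ∅∪∅=∅
  n10('aeca'): parent n9 fail=13; on 'a' 13→0 → fail=3;  out {2}∪∅={2}
  n16('cecc'): parent n15 fail=13; on 'c' 13 → fail=20;  out {5}∪{7}={5,7}
  n19('eabc'): parent n18 fail=4; on 'c' 4 → fail=5;  out {6}∪∅={6}
  n7('abceb'): parent n6 fail=14; on 'b' 14→11 → fail=12;  out {1}∪{3,4}={1,3,4}

Text stream:
i=0 'b': node 0→1  emit P3@[0:0]
i=1 'b': node 1→2  emit P0@[0:1],P3@[1:1]
i=2 'b': node 2→2 (fail-walked)  emit P0@[1:2],P3@[2:2]
i=3 'c': node 2→13 (fail-walked)
i=4 'b': node 13→1 (fail-walked)  emit P3@[4:4]
i=5 'b': node 1→2  emit P0@[4:5],P3@[5:5]
i=6 'e': node 2→11 (fail-walked)
i=7 'b': node 11→12  emit P3@[7:7],P4@[6:7]
i=8 'a': node 12→3 (fail-walked)
i=9 'b': node 3→4  emit P3@[9:9]
i=10 'c': node 4→5
i=11 'e': node 5→6
i=12 'b': node 6→7  emit P1@[8:12],P3@[12:12],P4@[11:12]
i=13 'd': node 7→0 (fail-walked)
i=14 'a': node 0→3
i=15 'c': node 3→13 (fail-walked)
i=16 'c': node 13→20  emit P7@[15:16]
i=17 'e': node 20→14 (fail-walked)
i=18 'e': node 14→11 (fail-walked)
i=19 'b': node 11→12  emit P3@[19:19],P4@[18:19]
i=20 'c': node 12→13 (fail-walked)
i=21 'a': node 13→3 (fail-walked)
i=22 'e': node 3→8
i=23 'c': node 8→9
i=24 'b': node 9→1 (fail-walked)  emit P3@[24:24]
i=25 'c': node 1→13 (fail-walked)
i=26 'c': node 13→20  emit P7@[25:26]
i=27 'd': node 20→0 (fail-walked)
i=28 'a': node 0→3
i=29 'b': node 3→4  emit P3@[29:29]
i=30 'c': node 4→5
i=31 'e': node 5→6
i=32 'b': node 6→7  emit P1@[28:32],P3@[32:32],P4@[31:32]
i=33 'c': node 7→13 (fail-walked)
i=34 'a': node 13→3 (fail-walked)
i=35 'c': node 3→13 (fail-walked)
i=36 'e': node 13→14
i=37 'c': node 14→15
i=38 'c': node 15→16  emit P5@[35:38],P7@[37:38]
i=39 'a': node 16→3 (fail-walked)

Result: [[0,3],[1,0],[1,3],[2,0],[2,3],[4,3],[5,0],[5,3],[7,3],[7,4],[9,3],[12,1],[12,3],[12,4],[16,7],[19,3],[19,4],[24,3],[26,7],[29,3],[32,1],[32,3],[32,4],[38,5],[38,7]]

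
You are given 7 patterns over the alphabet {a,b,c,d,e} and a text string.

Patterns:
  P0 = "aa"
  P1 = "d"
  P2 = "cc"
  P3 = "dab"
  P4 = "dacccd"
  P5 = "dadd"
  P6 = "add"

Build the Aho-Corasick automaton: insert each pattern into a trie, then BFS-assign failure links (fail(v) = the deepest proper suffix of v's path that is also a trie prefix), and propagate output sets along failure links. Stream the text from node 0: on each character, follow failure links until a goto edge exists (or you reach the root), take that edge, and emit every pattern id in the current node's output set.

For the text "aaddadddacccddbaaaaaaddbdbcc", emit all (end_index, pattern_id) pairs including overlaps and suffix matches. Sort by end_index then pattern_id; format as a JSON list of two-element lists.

Construct AC machine:
Trie nodes:
  n0 'ε': a→1 c→4 d→3
  n1 'a': a→2 d→14
  n2 'aa': ·  ←P0
  n3 'd': a→6  ←P1
  n4 'c': c→5
  n5 'cc': ·  ←P2
  n6 'da': b→7 c→8 d→12
  n7 'dab': ·  ←P3
  n8 'dac': c→9
  n9 'dacc': c→10
  n10 'daccc': d→11
  n11 'dacccd': ·  ←P4
  n12 'dad': d→13
  n13 'dadd': ·  ←P5
  n14 'ad': d→15
  n15 'add': ·  ←P6

BFS fail/out derivation:
  fail(1) 'a': from fail(0)=0 chase 'a': 0 ⇒ 0;  out=∅∪out(0)=∅
  fail(3) 'd': from fail(0)=0 chase 'd': 0 ⇒ 0;  out={1}∪out(0)={1}
  fail(4) 'c': from fail(0)=0 chase 'c': 0 ⇒ 0;  out=∅∪out(0)=∅
  fail(2) 'aa': from fail(1)=0 chase 'a': 0 ⇒ 1;  out={0}∪out(1)={0}
  fail(5) 'cc': from fail(4)=0 chase 'c': 0 ⇒ 4;  out={2}∪out(4)={2}
  fail(6) 'da': from fail(3)=0 chase 'a': 0 ⇒ 1;  out=∅∪out(1)=∅
  fail(14) 'ad': from fail(1)=0 chase 'd': 0 ⇒ 3;  out=∅∪out(3)={1}
  fail(7) 'dab': from fail(6)=1 chase 'b': 1→0 ⇒ 0;  out={3}∪out(0)={3}
  fail(8) 'dac': from fail(6)=1 chase 'c': 1→0 ⇒ 4;  out=∅∪out(4)=∅
  fail(12) 'dad': from fail(6)=1 chase 'd': 1 ⇒ 14;  out=∅∪out(14)={1}
  fail(15) 'add': from fail(14)=3 chase 'd': 3→0 ⇒ 3;  out={6}∪out(3)={1,6}
  fail(9) 'dacc': from fail(8)=4 chase 'c': 4 ⇒ 5;  out=∅∪out(5)={2}
  fail(13) 'dadd': from fail(12)=14 chase 'd': 14 ⇒ 15;  out={5}∪out(15)={1,5,6}
  fail(10) 'daccc': from fail(9)=5 chase 'c': 5→4 ⇒ 5;  out=∅∪out(5)={2}
  fail(11) 'dacccd': from fail(10)=5 chase 'd': 5→4→0 ⇒ 3;  out={4}∪out(3)={1,4}

Scan:
i=0 'a': node 0→1
i=1 'a': node 1→2  → match P0@[0:1]
i=2 'd': node 2→14 (via fail)  → match P1@[2:2]
i=3 'd': node 14→15  → match P1@[3:3],P6@[1:3]
i=4 'a': node 15→6 (via fail)
i=5 'd': node 6→12  → match P1@[5:5]
i=6 'd': node 12→13  → match P1@[6:6],P5@[3:6],P6@[4:6]
i=7 'd': node 13→3 (via fail)  → match P1@[7:7]
i=8 'a': node 3→6
i=9 'c': node 6→8
i=10 'c': node 8→9  → match P2@[9:10]
i=11 'c': node 9→10  → match P2@[10:11]
i=12 'd': node 10→11  → match P1@[12:12],P4@[7:12]
i=13 'd': node 11→3 (via fail)  → match P1@[13:13]
i=14 'b': node 3→0 (via fail)
i=15 'a': node 0→1
i=16 'a': node 1→2  → match P0@[15:16]
i=17 'a': node 2→2 (via fail)  → match P0@[16:17]
i=18 'a': node 2→2 (via fail)  → match P0@[17:18]
i=19 'a': node 2→2 (via fail)  → match P0@[18:19]
i=20 'a': node 2→2 (via fail)  → match P0@[19:20]
i=21 'd': node 2→14 (via fail)  → match P1@[21:21]
i=22 'd': node 14→15  → match P1@[22:22],P6@[20:22]
i=23 'b': node 15→0 (via fail)
i=24 'd': node 0→3  → match P1@[24:24]
i=25 'b': node 3→0 (via fail)
i=26 'c': node 0→4
i=27 'c': node 4→5  → match P2@[26:27]

All matches (sorted): [[1,0],[2,1],[3,1],[3,6],[5,1],[6,1],[6,5],[6,6],[7,1],[10,2],[11,2],[12,1],[12,4],[13,1],[16,0],[17,0],[18,0],[19,0],[20,0],[21,1],[22,1],[22,6],[24,1],[27,2]]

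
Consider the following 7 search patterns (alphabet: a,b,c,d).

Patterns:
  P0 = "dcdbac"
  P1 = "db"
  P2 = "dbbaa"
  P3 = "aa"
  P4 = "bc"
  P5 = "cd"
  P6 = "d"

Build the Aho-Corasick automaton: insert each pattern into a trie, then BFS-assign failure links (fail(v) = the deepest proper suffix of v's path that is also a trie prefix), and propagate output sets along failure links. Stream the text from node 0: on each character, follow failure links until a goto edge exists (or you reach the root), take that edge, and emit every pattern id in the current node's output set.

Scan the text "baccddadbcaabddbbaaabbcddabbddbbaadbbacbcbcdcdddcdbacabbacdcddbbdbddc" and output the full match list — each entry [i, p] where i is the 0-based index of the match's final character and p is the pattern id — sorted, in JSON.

Build:
Trie (insert patterns):
  n0 'ε': a→11 b→13 c→15 d→1
  n1 'd': b→7 c→2  ←P6
  n2 'dc': d→3
  n3 'dcd': b→4
  n4 'dcdb': a→5
  n5 'dcdba': c→6
  n6 'dcdbac': ·  ←P0
  n7 'db': b→8  ←P1
  n8 'dbb': a→9
  n9 'dbba': a→10
  n10 'dbbaa': ·  ←P2
  n11 'a': a→12
  n12 'aa': ·  ←P3
  n13 'b': c→14
  n14 'bc': ·  ←P4
  n15 'c': d→16
  n16 'cd': ·  ←P5

Failure links (BFS by depth):
  n1('d'): parent n0 fail=0; on 'd' 0 → fail=0;  out {6}∪∅={6}
  n11('a'): parent n0 fail=0; on 'a' 0 → fail=0;  out ∅∪∅=∅
  n13('b'): parent n0 fail=0; on 'b' 0 → fail=0;  out ∅∪∅=∅
  n15('c'): parent n0 fail=0; on 'c' 0 → fail=0;  out ∅∪∅=∅
  n2('dc'): parent n1 fail=0; on 'c' 0 → fail=15;  out ∅∪∅=∅
  n7('db'): parent n1 fail=0; on 'b' 0 → fail=13;  out {1}∪∅={1}
  n12('aa'): parent n11 fail=0; on 'a' 0 → fail=11;  out {3}∪∅={3}
  n14('bc'): parent n13 fail=0; on 'c' 0 → fail=15;  out {4}∪∅={4}
  n16('cd'): parent n15 fail=0; on 'd' 0 → fail=1;  out {5}∪{6}={5,6}
  n3('dcd'): parent n2 fail=15; on 'd' 15 → fail=16;  out ∅∪{5,6}={5,6}
  n8('dbb'): parent n7 fail=13; on 'b' 13→0 → fail=13;  out ∅∪∅=∅
  n4('dcdb'): parent n3 fail=16; on 'b' 16→1 → fail=7;  out ∅∪{1}={1}
  n9('dbba'): parent n8 fail=13; on 'a' 13→0 → fail=11;  out ∅∪∅=∅
  n5('dcdba'): parent n4 fail=7; on 'a' 7→13→0 → fail=11;  out ∅∪∅=∅
  n10('dbbaa'): parent n9 fail=11; on 'a' 11 → fail=12;  out {2}∪{3}={2,3}
  n6('dcdbac'): parent n5 fail=11; on 'c' 11→0 → fail=15;  out {0}∪∅={0}

Text stream:
i=0 'b': node 0→13
i=1 'a': node 13→11 ·f
i=2 'c': node 11→15 ·f
i=3 'c': node 15→15 ·f
i=4 'd': node 15→16  ** P5@[3:4],P6@[4:4]
i=5 'd': node 16→1 ·f  ** P6@[5:5]
i=6 'a': node 1→11 ·f
i=7 'd': node 11→1 ·f  ** P6@[7:7]
i=8 'b': node 1→7  ** P1@[7:8]
i=9 'c': node 7→14 ·f  ** P4@[8:9]
i=10 'a': node 14→11 ·f
i=11 'a': node 11→12  ** P3@[10:11]
i=12 'b': node 12→13 ·f
i=13 'd': node 13→1 ·f  ** P6@[13:13]
i=14 'd': node 1→1 ·f  ** P6@[14:14]
i=15 'b': node 1→7  ** P1@[14:15]
i=16 'b': node 7→8
i=17 'a': node 8→9
i=18 'a': node 9→10  ** P2@[14:18],P3@[17:18]
i=19 'a': node 10→12 ·f  ** P3@[18:19]
i=20 'b': node 12→13 ·f
i=21 'b': node 13→13 ·f
i=22 'c': node 13→14  ** P4@[21:22]
i=23 'd': node 14→16 ·f  ** P5@[22:23],P6@[23:23]
i=24 'd': node 16→1 ·f  ** P6@[24:24]
i=25 'a': node 1→11 ·f
i=26 'b': node 11→13 ·f
i=27 'b': node 13→13 ·f
i=28 'd': node 13→1 ·f  ** P6@[28:28]
i=29 'd': node 1→1 ·f  ** P6@[29:29]
i=30 'b': node 1→7  ** P1@[29:30]
i=31 'b': node 7→8
i=32 'a': node 8→9
i=33 'a': node 9→10  ** P2@[29:33],P3@[32:33]
i=34 'd': node 10→1 ·f  ** P6@[34:34]
i=35 'b': node 1→7  ** P1@[34:35]
i=36 'b': node 7→8
i=37 'a': node 8→9
i=38 'c': node 9→15 ·f
i=39 'b': node 15→13 ·f
i=40 'c': node 13→14  ** P4@[39:40]
i=41 'b': node 14→13 ·f
i=42 'c': node 13→14  ** P4@[41:42]
i=43 'd': node 14→16 ·f  ** P5@[42:43],P6@[43:43]
i=44 'c': node 16→2 ·f
i=45 'd': node 2→3  ** P5@[44:45],P6@[45:45]
i=46 'd': node 3→1 ·f  ** P6@[46:46]
i=47 'd': node 1→1 ·f  ** P6@[47:47]
i=48 'c': node 1→2
i=49 'd': node 2→3  ** P5@[48:49],P6@[49:49]
i=50 'b': node 3→4  ** P1@[49:50]
i=51 'a': node 4→5
i=52 'c': node 5→6  ** P0@[47:52]
i=53 'a': node 6→11 ·f
i=54 'b': node 11→13 ·f
i=55 'b': node 13→13 ·f
i=56 'a': node 13→11 ·f
i=57 'c': node 11→15 ·f
i=58 'd': node 15→16  ** P5@[57:58],P6@[58:58]
i=59 'c': node 16→2 ·f
i=60 'd': node 2→3  ** P5@[59:60],P6@[60:60]
i=61 'd': node 3→1 ·f  ** P6@[61:61]
i=62 'b': node 1→7  ** P1@[61:62]
i=63 'b': node 7→8
i=64 'd': node 8→1 ·f  ** P6@[64:64]
i=65 'b': node 1→7  ** P1@[64:65]
i=66 'd': node 7→1 ·f  ** P6@[66:66]
i=67 'd': node 1→1 ·f  ** P6@[67:67]
i=68 'c': node 1→2

Matches: [[4,5],[4,6],[5,6],[7,6],[8,1],[9,4],[11,3],[13,6],[14,6],[15,1],[18,2],[18,3],[19,3],[22,4],[23,5],[23,6],[24,6],[28,6],[29,6],[30,1],[33,2],[33,3],[34,6],[35,1],[40,4],[42,4],[43,5],[43,6],[45,5],[45,6],[46,6],[47,6],[49,5],[49,6],[50,1],[52,0],[58,5],[58,6],[60,5],[60,6],[61,6],[62,1],[64,6],[65,1],[66,6],[67,6]]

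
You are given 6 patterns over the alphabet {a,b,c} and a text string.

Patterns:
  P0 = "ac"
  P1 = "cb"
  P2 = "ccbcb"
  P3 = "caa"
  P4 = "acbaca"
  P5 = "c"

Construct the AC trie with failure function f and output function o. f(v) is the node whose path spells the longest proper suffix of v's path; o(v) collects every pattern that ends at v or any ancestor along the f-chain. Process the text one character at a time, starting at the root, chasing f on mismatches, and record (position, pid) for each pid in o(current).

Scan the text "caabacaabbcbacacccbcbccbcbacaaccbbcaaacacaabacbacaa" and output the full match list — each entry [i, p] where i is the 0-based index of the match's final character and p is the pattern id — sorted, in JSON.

Build automaton:
Trie (insert patterns):
  n0 'ε': a→1 c→3
  n1 'a': c→2
  n2 'ac': b→11  [P0 ends]
  n3 'c': a→9 b→4 c→5  [P5 ends]
  n4 'cb': ·  [P1 ends]
  n5 'cc': b→6
  n6 'ccb': c→7
  n7 'ccbc': b→8
  n8 'ccbcb': ·  [P2 ends]
  n9 'ca': a→10
  n10 'caa': ·  [P3 ends]
  n11 'acb': a→12
  n12 'acba': c→13
  n13 'acbac': a→14
  n14 'acbaca': ·  [P4 ends]

Failure links (BFS by depth):
  fail(1) 'a': from fail(0)=0 chase 'a': 0 ⇒ 0;  out=∅∪out(0)=∅
  fail(3) 'c': from fail(0)=0 chase 'c': 0 ⇒ 0;  out={5}∪out(0)={5}
  fail(2) 'ac': from fail(1)=0 chase 'c': 0 ⇒ 3;  out={0}∪out(3)={0,5}
  fail(4) 'cb': from fail(3)=0 chase 'b': 0 ⇒ 0;  out={1}∪out(0)={1}
  fail(5) 'cc': from fail(3)=0 chase 'c': 0 ⇒ 3;  out=∅∪out(3)={5}
  fail(9) 'ca': from fail(3)=0 chase 'a': 0 ⇒ 1;  out=∅∪out(1)=∅
  fail(6) 'ccb': from fail(5)=3 chase 'b': 3 ⇒ 4;  out=∅∪out(4)={1}
  fail(10) 'caa': from fail(9)=1 chase 'a': 1→0 ⇒ 1;  out={3}∪out(1)={3}
  fail(11) 'acb': from fail(2)=3 chase 'b': 3 ⇒ 4;  out=∅∪out(4)={1}
  fail(7) 'ccbc': from fail(6)=4 chase 'c': 4→0 ⇒ 3;  out=∅∪out(3)={5}
  fail(12) 'acba': from fail(11)=4 chase 'a': 4→0 ⇒ 1;  out=∅∪out(1)=∅
  fail(8) 'ccbcb': from fail(7)=3 chase 'b': 3 ⇒ 4;  out={2}∪out(4)={1,2}
  fail(13) 'acbac': from fail(12)=1 chase 'c': 1 ⇒ 2;  out=∅∪out(2)={0,5}
  fail(14) 'acbaca': from fail(13)=2 chase 'a': 2→3 ⇒ 9;  out={4}∪out(9)={4}

Text stream:
pos 0 'c': at 3  ** P5@[0:0]
pos 1 'a': at 9
pos 2 'a': at 10  ** P3@[0:2]
pos 3 'b': at 0 ·f
pos 4 'a': at 1
pos 5 'c': at 2  ** P0@[4:5],P5@[5:5]
pos 6 'a': at 9 ·f
pos 7 'a': at 10  ** P3@[5:7]
pos 8 'b': at 0 ·f
pos 9 'b': at 0
pos 10 'c': at 3  ** P5@[10:10]
pos 11 'b': at 4  ** P1@[10:11]
pos 12 'a': at 1 ·f
pos 13 'c': at 2  ** P0@[12:13],P5@[13:13]
pos 14 'a': at 9 ·f
pos 15 'c': at 2 ·f  ** P0@[14:15],P5@[15:15]
pos 16 'c': at 5 ·f  ** P5@[16:16]
pos 17 'c': at 5 ·f  ** P5@[17:17]
pos 18 'b': at 6  ** P1@[17:18]
pos 19 'c': at 7  ** P5@[19:19]
pos 20 'b': at 8  ** P1@[19:20],P2@[16:20]
pos 21 'c': at 3 ·f  ** P5@[21:21]
pos 22 'c': at 5  ** P5@[22:22]
pos 23 'b': at 6  ** P1@[22:23]
pos 24 'c': at 7  ** P5@[24:24]
pos 25 'b': at 8  ** P1@[24:25],P2@[21:25]
pos 26 'a': at 1 ·f
pos 27 'c': at 2  ** P0@[26:27],P5@[27:27]
pos 28 'a': at 9 ·f
pos 29 'a': at 10  ** P3@[27:29]
pos 30 'c': at 2 ·f  ** P0@[29:30],P5@[30:30]
pos 31 'c': at 5 ·f  ** P5@[31:31]
pos 32 'b': at 6  ** P1@[31:32]
pos 33 'b': at 0 ·f
pos 34 'c': at 3  ** P5@[34:34]
pos 35 'a': at 9
pos 36 'a': at 10  ** P3@[34:36]
pos 37 'a': at 1 ·f
pos 38 'c': at 2  ** P0@[37:38],P5@[38:38]
pos 39 'a': at 9 ·f
pos 40 'c': at 2 ·f  ** P0@[39:40],P5@[40:40]
pos 41 'a': at 9 ·f
pos 42 'a': at 10  ** P3@[40:42]
pos 43 'b': at 0 ·f
pos 44 'a': at 1
pos 45 'c': at 2  ** P0@[44:45],P5@[45:45]
pos 46 'b': at 11  ** P1@[45:46]
pos 47 'a': at 12
pos 48 'c': at 13  ** P0@[47:48],P5@[48:48]
pos 49 'a': at 14  ** P4@[44:49]
pos 50 'a': at 10 ·f  ** P3@[48:50]

Matches: [[0,5],[2,3],[5,0],[5,5],[7,3],[10,5],[11,1],[13,0],[13,5],[15,0],[15,5],[16,5],[17,5],[18,1],[19,5],[20,1],[20,2],[21,5],[22,5],[23,1],[24,5],[25,1],[25,2],[27,0],[27,5],[29,3],[30,0],[30,5],[31,5],[32,1],[34,5],[36,3],[38,0],[38,5],[40,0],[40,5],[42,3],[45,0],[45,5],[46,1],[48,0],[48,5],[49,4],[50,3]]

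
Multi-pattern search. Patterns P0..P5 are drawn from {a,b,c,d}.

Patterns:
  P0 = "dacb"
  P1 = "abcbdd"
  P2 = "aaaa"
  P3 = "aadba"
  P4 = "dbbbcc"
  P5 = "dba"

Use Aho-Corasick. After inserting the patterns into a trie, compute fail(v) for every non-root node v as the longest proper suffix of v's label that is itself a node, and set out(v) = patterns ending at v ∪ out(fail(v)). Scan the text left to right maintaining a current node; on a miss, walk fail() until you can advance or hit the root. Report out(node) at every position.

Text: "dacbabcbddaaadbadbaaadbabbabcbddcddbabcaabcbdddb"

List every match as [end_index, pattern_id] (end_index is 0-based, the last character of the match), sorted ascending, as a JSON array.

Build:
Trie (insert patterns):
  n0 'ε': a→5 d→1
  n1 'd': a→2 b→17
  n2 'da': c→3
  n3 'dac': b→4
  n4 'dacb': ·  ←P0
  n5 'a': a→11 b→6
  n6 'ab': c→7
  n7 'abc': b→8
  n8 'abcb': d→9
  n9 'abcbd': d→10
  n10 'abcbdd': ·  ←P1
  n11 'aa': a→12 d→14
  n12 'aaa': a→13
  n13 'aaaa': ·  ←P2
  n14 'aad': b→15
  n15 'aadb': a→16
  n16 'aadba': ·  ←P3
  n17 'db': a→22 b→18
  n18 'dbb': b→19
  n19 'dbbb': c→20
  n20 'dbbbc': c→21
  n21 'dbbbcc': ·  ←P4
  n22 'dba': ·  ←P5

Failure links (BFS by depth):
  fail(1) 'd': from fail(0)=0 chase 'd': 0 ⇒ 0;  out=∅∪out(0)=∅
  fail(5) 'a': from fail(0)=0 chase 'a': 0 ⇒ 0;  out=∅∪out(0)=∅
  fail(2) 'da': from fail(1)=0 chase 'a': 0 ⇒ 5;  out=∅∪out(5)=∅
  fail(6) 'ab': from fail(5)=0 chase 'b': 0 ⇒ 0;  out=∅∪out(0)=∅
  fail(11) 'aa': from fail(5)=0 chase 'a': 0 ⇒ 5;  out=∅∪out(5)=∅
  fail(17) 'db': from fail(1)=0 chase 'b': 0 ⇒ 0;  out=∅∪out(0)=∅
  fail(3) 'dac': from fail(2)=5 chase 'c': 5→0 ⇒ 0;  out=∅∪out(0)=∅
  fail(7) 'abc': from fail(6)=0 chase 'c': 0 ⇒ 0;  out=∅∪out(0)=∅
  fail(12) 'aaa': from fail(11)=5 chase 'a': 5 ⇒ 11;  out=∅∪out(11)=∅
  fail(14) 'aad': from fail(11)=5 chase 'd': 5→0 ⇒ 1;  out=∅∪out(1)=∅
  fail(18) 'dbb': from fail(17)=0 chase 'b': 0 ⇒ 0;  out=∅∪out(0)=∅
  fail(22) 'dba': from fail(17)=0 chase 'a': 0 ⇒ 5;  out={5}∪out(5)={5}
  fail(4) 'dacb': from fail(3)=0 chase 'b': 0 ⇒ 0;  out={0}∪out(0)={0}
  fail(8) 'abcb': from fail(7)=0 chase 'b': 0 ⇒ 0;  out=∅∪out(0)=∅
  fail(13) 'aaaa': from fail(12)=11 chase 'a': 11 ⇒ 12;  out={2}∪out(12)={2}
  fail(15) 'aadb': from fail(14)=1 chase 'b': 1 ⇒ 17;  out=∅∪out(17)=∅
  fail(19) 'dbbb': from fail(18)=0 chase 'b': 0 ⇒ 0;  out=∅∪out(0)=∅
  fail(9) 'abcbd': from fail(8)=0 chase 'd': 0 ⇒ 1;  out=∅∪out(1)=∅
  fail(16) 'aadba': from fail(15)=17 chase 'a': 17 ⇒ 22;  out={3}∪out(22)={3,5}
  fail(20) 'dbbbc': from fail(19)=0 chase 'c': 0 ⇒ 0;  out=∅∪out(0)=∅
  fail(10) 'abcbdd': from fail(9)=1 chase 'd': 1→0 ⇒ 1;  out={1}∪out(1)={1}
  fail(21) 'dbbbcc': from fail(20)=0 chase 'c': 0 ⇒ 0;  out={4}∪out(0)={4}

Text stream:
[0] read 'd'  n0⇒n1
[1] read 'a'  n1⇒n2
[2] read 'c'  n2⇒n3
[3] read 'b'  n3⇒n4  ** P0@[0:3]
[4] read 'a'  n4⇒n5 (fail-walked)
[5] read 'b'  n5⇒n6
[6] read 'c'  n6⇒n7
[7] read 'b'  n7⇒n8
[8] read 'd'  n8⇒n9
[9] read 'd'  n9⇒n10  ** P1@[4:9]
[10] read 'a'  n10⇒n2 (fail-walked)
[11] read 'a'  n2⇒n11 (fail-walked)
[12] read 'a'  n11⇒n12
[13] read 'd'  n12⇒n14 (fail-walked)
[14] read 'b'  n14⇒n15
[15] read 'a'  n15⇒n16  ** P3@[11:15],P5@[13:15]
[16] read 'd'  n16⇒n1 (fail-walked)
[17] read 'b'  n1⇒n17
[18] read 'a'  n17⇒n22  ** P5@[16:18]
[19] read 'a'  n22⇒n11 (fail-walked)
[20] read 'a'  n11⇒n12
[21] read 'd'  n12⇒n14 (fail-walked)
[22] read 'b'  n14⇒n15
[23] read 'a'  n15⇒n16  ** P3@[19:23],P5@[21:23]
[24] read 'b'  n16⇒n6 (fail-walked)
[25] read 'b'  n6⇒n0 (fail-walked)
[26] read 'a'  n0⇒n5
[27] read 'b'  n5⇒n6
[28] read 'c'  n6⇒n7
[29] read 'b'  n7⇒n8
[30] read 'd'  n8⇒n9
[31] read 'd'  n9⇒n10  ** P1@[26:31]
[32] read 'c'  n10⇒n0 (fail-walked)
[33] read 'd'  n0⇒n1
[34] read 'd'  n1⇒n1 (fail-walked)
[35] read 'b'  n1⇒n17
[36] read 'a'  n17⇒n22  ** P5@[34:36]
[37] read 'b'  n22⇒n6 (fail-walked)
[38] read 'c'  n6⇒n7
[39] read 'a'  n7⇒n5 (fail-walked)
[40] read 'a'  n5⇒n11
[41] read 'b'  n11⇒n6 (fail-walked)
[42] read 'c'  n6⇒n7
[43] read 'b'  n7⇒n8
[44] read 'd'  n8⇒n9
[45] read 'd'  n9⇒n10  ** P1@[40:45]
[46] read 'd'  n10⇒n1 (fail-walked)
[47] read 'b'  n1⇒n17

All matches (sorted): [[3,0],[9,1],[15,3],[15,5],[18,5],[23,3],[23,5],[31,1],[36,5],[45,1]]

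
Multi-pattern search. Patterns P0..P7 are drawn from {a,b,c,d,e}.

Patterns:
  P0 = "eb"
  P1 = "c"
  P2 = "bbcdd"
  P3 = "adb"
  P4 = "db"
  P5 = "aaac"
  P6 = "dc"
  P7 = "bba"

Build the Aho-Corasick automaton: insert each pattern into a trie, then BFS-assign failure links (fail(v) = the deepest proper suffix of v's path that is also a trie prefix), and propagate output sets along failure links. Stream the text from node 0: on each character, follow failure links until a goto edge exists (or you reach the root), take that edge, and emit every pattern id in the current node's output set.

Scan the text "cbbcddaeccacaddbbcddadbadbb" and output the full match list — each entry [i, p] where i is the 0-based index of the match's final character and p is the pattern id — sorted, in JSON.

Build:
Trie nodes:
  0='ε' goto a→9 b→4 c→3 d→12 e→1
  1='e' goto b→2
  2='eb' goto ·  [P0 ends]
  3='c' goto ·  [P1 ends]
  4='b' goto b→5
  5='bb' goto a→18 c→6
  6='bbc' goto d→7
  7='bbcd' goto d→8
  8='bbcdd' goto ·  [P2 ends]
  9='a' goto a→14 d→10
  10='ad' goto b→11
  11='adb' goto ·  [P3 ends]
  12='d' goto b→13 c→17
  13='db' goto ·  [P4 ends]
  14='aa' goto a→15
  15='aaa' goto c→16
  16='aaac' goto ·  [P5 ends]
  17='dc' goto ·  [P6 ends]
  18='bba' goto ·  [P7 ends]

BFS fail/out derivation:
  fail(1) 'e': from fail(0)=0 chase 'e': 0 ⇒ 0;  out=∅∪out(0)=∅
  fail(3) 'c': from fail(0)=0 chase 'c': 0 ⇒ 0;  out={1}∪out(0)={1}
  fail(4) 'b': from fail(0)=0 chase 'b': 0 ⇒ 0;  out=∅∪out(0)=∅
  fail(9) 'a': from fail(0)=0 chase 'a': 0 ⇒ 0;  out=∅∪out(0)=∅
  fail(12) 'd': from fail(0)=0 chase 'd': 0 ⇒ 0;  out=∅∪out(0)=∅
  fail(2) 'eb': from fail(1)=0 chase 'b': 0 ⇒ 4;  out={0}∪out(4)={0}
  fail(5) 'bb': from fail(4)=0 chase 'b': 0 ⇒ 4;  out=∅∪out(4)=∅
  fail(10) 'ad': from fail(9)=0 chase 'd': 0 ⇒ 12;  out=∅∪out(12)=∅
  fail(13) 'db': from fail(12)=0 chase 'b': 0 ⇒ 4;  out={4}∪out(4)={4}
  fail(14) 'aa': from fail(9)=0 chase 'a': 0 ⇒ 9;  out=∅∪out(9)=∅
  fail(17) 'dc': from fail(12)=0 chase 'c': 0 ⇒ 3;  out={6}∪out(3)={1,6}
  fail(6) 'bbc': from fail(5)=4 chase 'c': 4→0 ⇒ 3;  out=∅∪out(3)={1}
  fail(11) 'adb': from fail(10)=12 chase 'b': 12 ⇒ 13;  out={3}∪out(13)={3,4}
  fail(15) 'aaa': from fail(14)=9 chase 'a': 9 ⇒ 14;  out=∅∪out(14)=∅
  fail(18) 'bba': from fail(5)=4 chase 'a': 4→0 ⇒ 9;  out={7}∪out(9)={7}
  fail(7) 'bbcd': from fail(6)=3 chase 'd': 3→0 ⇒ 12;  out=∅∪out(12)=∅
  fail(16) 'aaac': from fail(15)=14 chase 'c': 14→9→0 ⇒ 3;  out={5}∪out(3)={1,5}
  fail(8) 'bbcdd': from fail(7)=12 chase 'd': 12→0 ⇒ 12;  out={2}∪out(12)={2}

Scan:
pos 0 'c': at 3  ** P1@[0:0]
pos 1 'b': at 4 (via fail)
pos 2 'b': at 5
pos 3 'c': at 6  ** P1@[3:3]
pos 4 'd': at 7
pos 5 'd': at 8  ** P2@[1:5]
pos 6 'a': at 9 (via fail)
pos 7 'e': at 1 (via fail)
pos 8 'c': at 3 (via fail)  ** P1@[8:8]
pos 9 'c': at 3 (via fail)  ** P1@[9:9]
pos 10 'a': at 9 (via fail)
pos 11 'c': at 3 (via fail)  ** P1@[11:11]
pos 12 'a': at 9 (via fail)
pos 13 'd': at 10
pos 14 'd': at 12 (via fail)
pos 15 'b': at 13  ** P4@[14:15]
pos 16 'b': at 5 (via fail)
pos 17 'c': at 6  ** P1@[17:17]
pos 18 'd': at 7
pos 19 'd': at 8  ** P2@[15:19]
pos 20 'a': at 9 (via fail)
pos 21 'd': at 10
pos 22 'b': at 11  ** P3@[20:22],P4@[21:22]
pos 23 'a': at 9 (via fail)
pos 24 'd': at 10
pos 25 'b': at 11  ** P3@[23:25],P4@[24:25]
pos 26 'b': at 5 (via fail)

Result: [[0,1],[3,1],[5,2],[8,1],[9,1],[11,1],[15,4],[17,1],[19,2],[22,3],[22,4],[25,3],[25,4]]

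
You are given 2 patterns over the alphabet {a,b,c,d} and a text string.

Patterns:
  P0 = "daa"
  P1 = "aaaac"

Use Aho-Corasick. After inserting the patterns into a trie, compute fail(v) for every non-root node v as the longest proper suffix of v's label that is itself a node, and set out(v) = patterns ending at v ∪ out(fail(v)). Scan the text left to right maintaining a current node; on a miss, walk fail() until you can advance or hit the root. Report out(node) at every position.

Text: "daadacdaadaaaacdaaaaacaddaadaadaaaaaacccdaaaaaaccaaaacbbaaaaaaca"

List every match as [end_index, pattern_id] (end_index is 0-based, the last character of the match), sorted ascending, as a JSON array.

Build automaton:
Trie (insert patterns):
  0='ε' goto a→4 d→1
  1='d' goto a→2
  2='da' goto a→3
  3='daa' goto ·  [P0 ends]
  4='a' goto a→5
  5='aa' goto a→6
  6='aaa' goto a→7
  7='aaaa' goto c→8
  8='aaaac' goto ·  [P1 ends]

Failure links (BFS by depth):
  fail(1) 'd': from fail(0)=0 chase 'd': 0 ⇒ 0;  out=∅∪out(0)=∅
  fail(4) 'a': from fail(0)=0 chase 'a': 0 ⇒ 0;  out=∅∪out(0)=∅
  fail(2) 'da': from fail(1)=0 chase 'a': 0 ⇒ 4;  out=∅∪out(4)=∅
  fail(5) 'aa': from fail(4)=0 chase 'a': 0 ⇒ 4;  out=∅∪out(4)=∅
  fail(3) 'daa': from fail(2)=4 chase 'a': 4 ⇒ 5;  out={0}∪out(5)={0}
  fail(6) 'aaa': from fail(5)=4 chase 'a': 4 ⇒ 5;  out=∅∪out(5)=∅
  fail(7) 'aaaa': from fail(6)=5 chase 'a': 5 ⇒ 6;  out=∅∪out(6)=∅
  fail(8) 'aaaac': from fail(7)=6 chase 'c': 6→5→4→0 ⇒ 0;  out={1}∪out(0)={1}

Text stream:
pos 0 'd': at 1
pos 1 'a': at 2
pos 2 'a': at 3  → match P0@[0:2]
pos 3 'd': at 1 ·f
pos 4 'a': at 2
pos 5 'c': at 0 ·f
pos 6 'd': at 1
pos 7 'a': at 2
pos 8 'a': at 3  → match P0@[6:8]
pos 9 'd': at 1 ·f
pos 10 'a': at 2
pos 11 'a': at 3  → match P0@[9:11]
pos 12 'a': at 6 ·f
pos 13 'a': at 7
pos 14 'c': at 8  → match P1@[10:14]
pos 15 'd': at 1 ·f
pos 16 'a': at 2
pos 17 'a': at 3  → match P0@[15:17]
pos 18 'a': at 6 ·f
pos 19 'a': at 7
pos 20 'a': at 7 ·f
pos 21 'c': at 8  → match P1@[17:21]
pos 22 'a': at 4 ·f
pos 23 'd': at 1 ·f
pos 24 'd': at 1 ·f
pos 25 'a': at 2
pos 26 'a': at 3  → match P0@[24:26]
pos 27 'd': at 1 ·f
pos 28 'a': at 2
pos 29 'a': at 3  → match P0@[27:29]
pos 30 'd': at 1 ·f
pos 31 'a': at 2
pos 32 'a': at 3  → match P0@[30:32]
pos 33 'a': at 6 ·f
pos 34 'a': at 7
pos 35 'a': at 7 ·f
pos 36 'a': at 7 ·f
pos 37 'c': at 8  → match P1@[33:37]
pos 38 'c': at 0 ·f
pos 39 'c': at 0
pos 40 'd': at 1
pos 41 'a': at 2
pos 42 'a': at 3  → match P0@[40:42]
pos 43 'a': at 6 ·f
pos 44 'a': at 7
pos 45 'a': at 7 ·f
pos 46 'a': at 7 ·f
pos 47 'c': at 8  → match P1@[43:47]
pos 48 'c': at 0 ·f
pos 49 'a': at 4
pos 50 'a': at 5
pos 51 'a': at 6
pos 52 'a': at 7
pos 53 'c': at 8  → match P1@[49:53]
pos 54 'b': at 0 ·f
pos 55 'b': at 0
pos 56 'a': at 4
pos 57 'a': at 5
pos 58 'a': at 6
pos 59 'a': at 7
pos 60 'a': at 7 ·f
pos 61 'a': at 7 ·f
pos 62 'c': at 8  → match P1@[58:62]
pos 63 'a': at 4 ·f

Matches: [[2,0],[8,0],[11,0],[14,1],[17,0],[21,1],[26,0],[29,0],[32,0],[37,1],[42,0],[47,1],[53,1],[62,1]]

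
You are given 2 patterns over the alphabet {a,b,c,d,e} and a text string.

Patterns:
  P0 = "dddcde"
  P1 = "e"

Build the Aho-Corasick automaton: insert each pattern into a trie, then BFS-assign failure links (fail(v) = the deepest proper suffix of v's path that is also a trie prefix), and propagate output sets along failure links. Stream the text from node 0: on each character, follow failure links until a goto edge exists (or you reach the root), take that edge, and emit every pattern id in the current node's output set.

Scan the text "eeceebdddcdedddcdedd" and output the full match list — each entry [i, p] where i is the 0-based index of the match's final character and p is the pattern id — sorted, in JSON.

Build automaton:
Trie (insert patterns):
  n0 'ε': d→1 e→7
  n1 'd': d→2
  n2 'dd': d→3
  n3 'ddd': c→4
  n4 'dddc': d→5
  n5 'dddcd': e→6
  n6 'dddcde': ·  ←P0
  n7 'e': ·  ←P1

Failure links (BFS by depth):
  fail(1) 'd': from fail(0)=0 chase 'd': 0 ⇒ 0;  out=∅∪out(0)=∅
  fail(7) 'e': from fail(0)=0 chase 'e': 0 ⇒ 0;  out={1}∪out(0)={1}
  fail(2) 'dd': from fail(1)=0 chase 'd': 0 ⇒ 1;  out=∅∪out(1)=∅
  fail(3) 'ddd': from fail(2)=1 chase 'd': 1 ⇒ 2;  out=∅∪out(2)=∅
  fail(4) 'dddc': from fail(3)=2 chase 'c': 2→1→0 ⇒ 0;  out=∅∪out(0)=∅
  fail(5) 'dddcd': from fail(4)=0 chase 'd': 0 ⇒ 1;  out=∅∪out(1)=∅
  fail(6) 'dddcde': from fail(5)=1 chase 'e': 1→0 ⇒ 7;  out={0}∪out(7)={0,1}

Scan:
i=0 'e': node 0→7  emit P1@[0:0]
i=1 'e': node 7→7 ·f  emit P1@[1:1]
i=2 'c': node 7→0 ·f
i=3 'e': node 0→7  emit P1@[3:3]
i=4 'e': node 7→7 ·f  emit P1@[4:4]
i=5 'b': node 7→0 ·f
i=6 'd': node 0→1
i=7 'd': node 1→2
i=8 'd': node 2→3
i=9 'c': node 3→4
i=10 'd': node 4→5
i=11 'e': node 5→6  emit P0@[6:11],P1@[11:11]
i=12 'd': node 6→1 ·f
i=13 'd': node 1→2
i=14 'd': node 2→3
i=15 'c': node 3→4
i=16 'd': node 4→5
i=17 'e': node 5→6  emit P0@[12:17],P1@[17:17]
i=18 'd': node 6→1 ·f
i=19 'd': node 1→2

All matches (sorted): [[0,1],[1,1],[3,1],[4,1],[11,0],[11,1],[17,0],[17,1]]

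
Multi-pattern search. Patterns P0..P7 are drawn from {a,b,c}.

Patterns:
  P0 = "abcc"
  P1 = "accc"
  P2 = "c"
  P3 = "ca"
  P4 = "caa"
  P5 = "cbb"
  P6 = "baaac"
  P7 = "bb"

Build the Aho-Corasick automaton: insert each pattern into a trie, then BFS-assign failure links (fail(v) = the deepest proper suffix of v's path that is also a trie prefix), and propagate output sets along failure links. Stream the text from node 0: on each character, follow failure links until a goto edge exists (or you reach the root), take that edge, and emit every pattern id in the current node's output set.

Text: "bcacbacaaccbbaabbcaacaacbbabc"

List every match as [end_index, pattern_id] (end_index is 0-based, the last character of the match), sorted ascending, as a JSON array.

Build automaton:
Trie (insert patterns):
  n0 'ε': a→1 b→13 c→8
  n1 'a': b→2 c→5
  n2 'ab': c→3
  n3 'abc': c→4
  n4 'abcc': ·  [P0 ends]
  n5 'ac': c→6
  n6 'acc': c→7
  n7 'accc': ·  [P1 ends]
  n8 'c': a→9 b→11  [P2 ends]
  n9 'ca': a→10  [P3 ends]
  n10 'caa': ·  [P4 ends]
  n11 'cb': b→12
  n12 'cbb': ·  [P5 ends]
  n13 'b': a→14 b→18
  n14 'ba': a→15
  n15 'baa': a→16
  n16 'baaa': c→17
  n17 'baaac': ·  [P6 ends]
  n18 'bb': ·  [P7 ends]

BFS fail/out derivation:
  fail(1) 'a': from fail(0)=0 chase 'a': 0 ⇒ 0;  out=∅∪out(0)=∅
  fail(8) 'c': from fail(0)=0 chase 'c': 0 ⇒ 0;  out={2}∪out(0)={2}
  fail(13) 'b': from fail(0)=0 chase 'b': 0 ⇒ 0;  out=∅∪out(0)=∅
  fail(2) 'ab': from fail(1)=0 chase 'b': 0 ⇒ 13;  out=∅∪out(13)=∅
  fail(5) 'ac': from fail(1)=0 chase 'c': 0 ⇒ 8;  out=∅∪out(8)={2}
  fail(9) 'ca': from fail(8)=0 chase 'a': 0 ⇒ 1;  out={3}∪out(1)={3}
  fail(11) 'cb': from fail(8)=0 chase 'b': 0 ⇒ 13;  out=∅∪out(13)=∅
  fail(14) 'ba': from fail(13)=0 chase 'a': 0 ⇒ 1;  out=∅∪out(1)=∅
  fail(18) 'bb': from fail(13)=0 chase 'b': 0 ⇒ 13;  out={7}∪out(13)={7}
  fail(3) 'abc': from fail(2)=13 chase 'c': 13→0 ⇒ 8;  out=∅∪out(8)={2}
  fail(6) 'acc': from fail(5)=8 chase 'c': 8→0 ⇒ 8;  out=∅∪out(8)={2}
  fail(10) 'caa': from fail(9)=1 chase 'a': 1→0 ⇒ 1;  out={4}∪out(1)={4}
  fail(12) 'cbb': from fail(11)=13 chase 'b': 13 ⇒ 18;  out={5}∪out(18)={5,7}
  fail(15) 'baa': from fail(14)=1 chase 'a': 1→0 ⇒ 1;  out=∅∪out(1)=∅
  fail(4) 'abcc': from fail(3)=8 chase 'c': 8→0 ⇒ 8;  out={0}∪out(8)={0,2}
  fail(7) 'accc': from fail(6)=8 chase 'c': 8→0 ⇒ 8;  out={1}∪out(8)={1,2}
  fail(16) 'baaa': from fail(15)=1 chase 'a': 1→0 ⇒ 1;  out=∅∪out(1)=∅
  fail(17) 'baaac': from fail(16)=1 chase 'c': 1 ⇒ 5;  out={6}∪out(5)={2,6}

Scan:
pos 0 'b': at 13
pos 1 'c': at 8 ·f  → match P2@[1:1]
pos 2 'a': at 9  → match P3@[1:2]
pos 3 'c': at 5 ·f  → match P2@[3:3]
pos 4 'b': at 11 ·f
pos 5 'a': at 14 ·f
pos 6 'c': at 5 ·f  → match P2@[6:6]
pos 7 'a': at 9 ·f  → match P3@[6:7]
pos 8 'a': at 10  → match P4@[6:8]
pos 9 'c': at 5 ·f  → match P2@[9:9]
pos 10 'c': at 6  → match P2@[10:10]
pos 11 'b': at 11 ·f
pos 12 'b': at 12  → match P5@[10:12],P7@[11:12]
pos 13 'a': at 14 ·f
pos 14 'a': at 15
pos 15 'b': at 2 ·f
pos 16 'b': at 18 ·f  → match P7@[15:16]
pos 17 'c': at 8 ·f  → match P2@[17:17]
pos 18 'a': at 9  → match P3@[17:18]
pos 19 'a': at 10  → match P4@[17:19]
pos 20 'c': at 5 ·f  → match P2@[20:20]
pos 21 'a': at 9 ·f  → match P3@[20:21]
pos 22 'a': at 10  → match P4@[20:22]
pos 23 'c': at 5 ·f  → match P2@[23:23]
pos 24 'b': at 11 ·f
pos 25 'b': at 12  → match P5@[23:25],P7@[24:25]
pos 26 'a': at 14 ·f
pos 27 'b': at 2 ·f
pos 28 'c': at 3  → match P2@[28:28]

All matches (sorted): [[1,2],[2,3],[3,2],[6,2],[7,3],[8,4],[9,2],[10,2],[12,5],[12,7],[16,7],[17,2],[18,3],[19,4],[20,2],[21,3],[22,4],[23,2],[25,5],[25,7],[28,2]]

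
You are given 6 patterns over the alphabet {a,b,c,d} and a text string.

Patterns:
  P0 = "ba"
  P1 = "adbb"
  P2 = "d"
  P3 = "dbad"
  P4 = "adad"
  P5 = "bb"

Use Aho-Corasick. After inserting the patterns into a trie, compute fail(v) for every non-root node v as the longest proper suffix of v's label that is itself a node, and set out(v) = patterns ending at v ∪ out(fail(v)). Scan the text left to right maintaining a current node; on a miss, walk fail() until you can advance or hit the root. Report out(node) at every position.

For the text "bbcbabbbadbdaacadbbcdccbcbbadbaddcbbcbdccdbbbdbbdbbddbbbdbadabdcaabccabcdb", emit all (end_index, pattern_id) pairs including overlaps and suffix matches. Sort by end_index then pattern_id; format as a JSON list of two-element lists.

Build automaton:
Trie (insert patterns):
  n0 'ε': a→3 b→1 d→7
  n1 'b': a→2 b→13
  n2 'ba': ·  ←P0
  n3 'a': d→4
  n4 'ad': a→11 b→5
  n5 'adb': b→6
  n6 'adbb': ·  ←P1
  n7 'd': b→8  ←P2
  n8 'db': a→9
  n9 'dba': d→10
  n10 'dbad': ·  ←P3
  n11 'ada': d→12
  n12 'adad': ·  ←P4
  n13 'bb': ·  ←P5

BFS fail/out derivation:
  n1('b'): parent n0 fail=0; on 'b' 0 → fail=0;  out ∅∪∅=∅
  n3('a'): parent n0 fail=0; on 'a' 0 → fail=0;  out ∅∪∅=∅
  n7('d'): parent n0 fail=0; on 'd' 0 → fail=0;  out {2}∪∅={2}
  n2('ba'): parent n1 fail=0; on 'a' 0 → fail=3;  out {0}∪∅={0}
  n4('ad'): parent n3 fail=0; on 'd' 0 → fail=7;  out ∅∪{2}={2}
  n8('db'): parent n7 fail=0; on 'b' 0 → fail=1;  out ∅∪∅=∅
  n13('bb'): parent n1 fail=0; on 'b' 0 → fail=1;  out {5}∪∅={5}
  n5('adb'): parent n4 fail=7; on 'b' 7 → fail=8;  out ∅∪∅=∅
  n9('dba'): parent n8 fail=1; on 'a' 1 → fail=2;  out ∅∪{0}={0}
  n11('ada'): parent n4 fail=7; on 'a' 7→0 → fail=3;  out ∅∪∅=∅
  n6('adbb'): parent n5 fail=8; on 'b' 8→1 → fail=13;  out {1}∪{5}={1,5}
  n10('dbad'): parent n9 fail=2; on 'd' 2→3 → fail=4;  out {3}∪{2}={2,3}
  n12('adad'): parent n11 fail=3; on 'd' 3 → fail=4;  out {4}∪{2}={2,4}

Text stream:
i=0 'b': node 0→1
i=1 'b': node 1→13  ** P5@[0:1]
i=2 'c': node 13→0 ·f
i=3 'b': node 0→1
i=4 'a': node 1→2  ** P0@[3:4]
i=5 'b': node 2→1 ·f
i=6 'b': node 1→13  ** P5@[5:6]
i=7 'b': node 13→13 ·f  ** P5@[6:7]
i=8 'a': node 13→2 ·f  ** P0@[7:8]
i=9 'd': node 2→4 ·f  ** P2@[9:9]
i=10 'b': node 4→5
i=11 'd': node 5→7 ·f  ** P2@[11:11]
i=12 'a': node 7→3 ·f
i=13 'a': node 3→3 ·f
i=14 'c': node 3→0 ·f
i=15 'a': node 0→3
i=16 'd': node 3→4  ** P2@[16:16]
i=17 'b': node 4→5
i=18 'b': node 5→6  ** P1@[15:18],P5@[17:18]
i=19 'c': node 6→0 ·f
i=20 'd': node 0→7  ** P2@[20:20]
i=21 'c': node 7→0 ·f
i=22 'c': node 0→0
i=23 'b': node 0→1
i=24 'c': node 1→0 ·f
i=25 'b': node 0→1
i=26 'b': node 1→13  ** P5@[25:26]
i=27 'a': node 13→2 ·f  ** P0@[26:27]
i=28 'd': node 2→4 ·f  ** P2@[28:28]
i=29 'b': node 4→5
i=30 'a': node 5→9 ·f  ** P0@[29:30]
i=31 'd': node 9→10  ** P2@[31:31],P3@[28:31]
i=32 'd': node 10→7 ·f  ** P2@[32:32]
i=33 'c': node 7→0 ·f
i=34 'b': node 0→1
i=35 'b': node 1→13  ** P5@[34:35]
i=36 'c': node 13→0 ·f
i=37 'b': node 0→1
i=38 'd': node 1→7 ·f  ** P2@[38:38]
i=39 'c': node 7→0 ·f
i=40 'c': node 0→0
i=41 'd': node 0→7  ** P2@[41:41]
i=42 'b': node 7→8
i=43 'b': node 8→13 ·f  ** P5@[42:43]
i=44 'b': node 13→13 ·f  ** P5@[43:44]
i=45 'd': node 13→7 ·f  ** P2@[45:45]
i=46 'b': node 7→8
i=47 'b': node 8→13 ·f  ** P5@[46:47]
i=48 'd': node 13→7 ·f  ** P2@[48:48]
i=49 'b': node 7→8
i=50 'b': node 8→13 ·f  ** P5@[49:50]
i=51 'd': node 13→7 ·f  ** P2@[51:51]
i=52 'd': node 7→7 ·f  ** P2@[52:52]
i=53 'b': node 7→8
i=54 'b': node 8→13 ·f  ** P5@[53:54]
i=55 'b': node 13→13 ·f  ** P5@[54:55]
i=56 'd': node 13→7 ·f  ** P2@[56:56]
i=57 'b': node 7→8
i=58 'a': node 8→9  ** P0@[57:58]
i=59 'd': node 9→10  ** P2@[59:59],P3@[56:59]
i=60 'a': node 10→11 ·f
i=61 'b': node 11→1 ·f
i=62 'd': node 1→7 ·f  ** P2@[62:62]
i=63 'c': node 7→0 ·f
i=64 'a': node 0→3
i=65 'a': node 3→3 ·f
i=66 'b': node 3→1 ·f
i=67 'c': node 1→0 ·f
i=68 'c': node 0→0
i=69 'a': node 0→3
i=70 'b': node 3→1 ·f
i=71 'c': node 1→0 ·f
i=72 'd': node 0→7  ** P2@[72:72]
i=73 'b': node 7→8

All matches (sorted): [[1,5],[4,0],[6,5],[7,5],[8,0],[9,2],[11,2],[16,2],[18,1],[18,5],[20,2],[26,5],[27,0],[28,2],[30,0],[31,2],[31,3],[32,2],[35,5],[38,2],[41,2],[43,5],[44,5],[45,2],[47,5],[48,2],[50,5],[51,2],[52,2],[54,5],[55,5],[56,2],[58,0],[59,2],[59,3],[62,2],[72,2]]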